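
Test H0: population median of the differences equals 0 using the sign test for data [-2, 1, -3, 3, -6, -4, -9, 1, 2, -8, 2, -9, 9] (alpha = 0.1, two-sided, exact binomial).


Step 1: Discard zero differences. Original n = 13; n_eff = number of nonzero differences = 13.
Nonzero differences (with sign): -2, +1, -3, +3, -6, -4, -9, +1, +2, -8, +2, -9, +9
Step 2: Count signs: positive = 6, negative = 7.
Step 3: Under H0: P(positive) = 0.5, so the number of positives S ~ Bin(13, 0.5).
Step 4: Two-sided exact p-value = sum of Bin(13,0.5) probabilities at or below the observed probability = 1.000000.
Step 5: alpha = 0.1. fail to reject H0.

n_eff = 13, pos = 6, neg = 7, p = 1.000000, fail to reject H0.


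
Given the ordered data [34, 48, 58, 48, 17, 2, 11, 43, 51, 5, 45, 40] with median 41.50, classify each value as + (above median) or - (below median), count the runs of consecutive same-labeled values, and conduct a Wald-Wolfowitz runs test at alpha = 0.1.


Step 1: Compute median = 41.50; label A = above, B = below.
Labels in order: BAAABBBAABAB  (n_A = 6, n_B = 6)
Step 2: Count runs R = 7.
Step 3: Under H0 (random ordering), E[R] = 2*n_A*n_B/(n_A+n_B) + 1 = 2*6*6/12 + 1 = 7.0000.
        Var[R] = 2*n_A*n_B*(2*n_A*n_B - n_A - n_B) / ((n_A+n_B)^2 * (n_A+n_B-1)) = 4320/1584 = 2.7273.
        SD[R] = 1.6514.
Step 4: R = E[R], so z = 0 with no continuity correction.
Step 5: Two-sided p-value via normal approximation = 2*(1 - Phi(|z|)) = 1.000000.
Step 6: alpha = 0.1. fail to reject H0.

R = 7, z = 0.0000, p = 1.000000, fail to reject H0.


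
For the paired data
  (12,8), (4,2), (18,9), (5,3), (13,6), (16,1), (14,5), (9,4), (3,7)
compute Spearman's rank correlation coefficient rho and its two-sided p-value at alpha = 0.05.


Step 1: Rank x and y separately (midranks; no ties here).
rank(x): 12->5, 4->2, 18->9, 5->3, 13->6, 16->8, 14->7, 9->4, 3->1
rank(y): 8->8, 2->2, 9->9, 3->3, 6->6, 1->1, 5->5, 4->4, 7->7
Step 2: d_i = R_x(i) - R_y(i); compute d_i^2.
  (5-8)^2=9, (2-2)^2=0, (9-9)^2=0, (3-3)^2=0, (6-6)^2=0, (8-1)^2=49, (7-5)^2=4, (4-4)^2=0, (1-7)^2=36
sum(d^2) = 98.
Step 3: rho = 1 - 6*98 / (9*(9^2 - 1)) = 1 - 588/720 = 0.183333.
Step 4: Under H0, t = rho * sqrt((n-2)/(1-rho^2)) = 0.4934 ~ t(7).
Step 5: Two-sided p-value from the t-distribution with 7 df = 0.636820.
Step 6: alpha = 0.05. fail to reject H0.

rho = 0.1833, p = 0.636820, fail to reject H0 at alpha = 0.05.


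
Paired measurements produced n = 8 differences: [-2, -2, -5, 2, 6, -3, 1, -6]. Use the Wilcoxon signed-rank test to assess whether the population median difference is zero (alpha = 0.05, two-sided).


Step 1: Drop any zero differences (none here) and take |d_i|.
|d| = [2, 2, 5, 2, 6, 3, 1, 6]
Step 2: Midrank |d_i| (ties get averaged ranks).
ranks: |2|->3, |2|->3, |5|->6, |2|->3, |6|->7.5, |3|->5, |1|->1, |6|->7.5
Step 3: Attach original signs; sum ranks with positive sign and with negative sign.
W+ = 3 + 7.5 + 1 = 11.5
W- = 3 + 3 + 6 + 5 + 7.5 = 24.5
(Check: W+ + W- = 36 should equal n(n+1)/2 = 36.)
Step 4: Test statistic W = min(W+, W-) = 11.5.
Step 5: Ties in |d|, so use the tie-corrected normal approximation.
        E[W] = n(n+1)/4 = 8*9/4 = 18.
        Tie groups: |d|=2 (t=3), |d|=6 (t=2); sum(t^3 - t) = 30.
        Var[W] = n(n+1)(2n+1)/24 - sum(t^3-t)/48 = 1224/24 - 30/48 = 50.375.
        z = (W - E[W]) / sqrt(Var[W]) = (11.5 - 18) / 7.0975 = -0.9158.
        Two-sided p = 2*Phi(z) = 0.359766.
Step 6: alpha = 0.05. fail to reject H0.

W+ = 11.5, W- = 24.5, W = min = 11.5, p = 0.359766, fail to reject H0.


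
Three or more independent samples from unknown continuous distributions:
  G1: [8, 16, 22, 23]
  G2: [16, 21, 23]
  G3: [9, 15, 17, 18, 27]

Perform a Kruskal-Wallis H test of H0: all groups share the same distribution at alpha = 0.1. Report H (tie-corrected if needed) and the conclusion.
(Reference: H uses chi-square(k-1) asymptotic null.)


Step 1: Combine all N = 12 observations and assign midranks.
sorted (value, group, rank): (8,G1,1), (9,G3,2), (15,G3,3), (16,G1,4.5), (16,G2,4.5), (17,G3,6), (18,G3,7), (21,G2,8), (22,G1,9), (23,G1,10.5), (23,G2,10.5), (27,G3,12)
Step 2: Sum ranks within each group.
R_1 = 25 (n_1 = 4)
R_2 = 23 (n_2 = 3)
R_3 = 30 (n_3 = 5)
Step 3: H = 12/(N(N+1)) * sum(R_i^2/n_i) - 3(N+1)
     = 12/(12*13) * (25^2/4 + 23^2/3 + 30^2/5) - 3*13
     = 0.076923 * 512.583 - 39
     = 0.429487.
Step 4: Ties present; correction factor C = 1 - 12/(12^3 - 12) = 0.993007. Corrected H = 0.429487 / 0.993007 = 0.432512.
Step 5: Under H0, H ~ chi^2(2); p-value = 0.805529.
Step 6: alpha = 0.1. fail to reject H0.

H = 0.4325, df = 2, p = 0.805529, fail to reject H0.


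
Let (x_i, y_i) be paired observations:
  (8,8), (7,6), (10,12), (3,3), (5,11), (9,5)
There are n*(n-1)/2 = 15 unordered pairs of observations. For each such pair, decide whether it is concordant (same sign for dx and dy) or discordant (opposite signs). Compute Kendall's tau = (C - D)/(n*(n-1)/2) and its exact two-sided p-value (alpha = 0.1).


Step 1: Enumerate the 15 unordered pairs (i,j) with i<j and classify each by sign(x_j-x_i) * sign(y_j-y_i).
  (1,2):dx=-1,dy=-2->C; (1,3):dx=+2,dy=+4->C; (1,4):dx=-5,dy=-5->C; (1,5):dx=-3,dy=+3->D
  (1,6):dx=+1,dy=-3->D; (2,3):dx=+3,dy=+6->C; (2,4):dx=-4,dy=-3->C; (2,5):dx=-2,dy=+5->D
  (2,6):dx=+2,dy=-1->D; (3,4):dx=-7,dy=-9->C; (3,5):dx=-5,dy=-1->C; (3,6):dx=-1,dy=-7->C
  (4,5):dx=+2,dy=+8->C; (4,6):dx=+6,dy=+2->C; (5,6):dx=+4,dy=-6->D
Step 2: C = 10, D = 5, total pairs = 15.
Step 3: tau = (C - D)/(n(n-1)/2) = (10 - 5)/15 = 0.333333.
Step 4: Exact two-sided p-value (enumerate n! = 720 permutations of y under H0): p = 0.469444.
Step 5: alpha = 0.1. fail to reject H0.

tau_b = 0.3333 (C=10, D=5), p = 0.469444, fail to reject H0.


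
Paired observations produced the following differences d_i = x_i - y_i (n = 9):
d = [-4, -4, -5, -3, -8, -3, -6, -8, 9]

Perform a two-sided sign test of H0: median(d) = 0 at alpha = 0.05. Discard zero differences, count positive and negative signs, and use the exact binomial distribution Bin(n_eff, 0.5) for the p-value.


Step 1: Discard zero differences. Original n = 9; n_eff = number of nonzero differences = 9.
Nonzero differences (with sign): -4, -4, -5, -3, -8, -3, -6, -8, +9
Step 2: Count signs: positive = 1, negative = 8.
Step 3: Under H0: P(positive) = 0.5, so the number of positives S ~ Bin(9, 0.5).
Step 4: Two-sided exact p-value = sum of Bin(9,0.5) probabilities at or below the observed probability = 0.039062.
Step 5: alpha = 0.05. reject H0.

n_eff = 9, pos = 1, neg = 8, p = 0.039062, reject H0.


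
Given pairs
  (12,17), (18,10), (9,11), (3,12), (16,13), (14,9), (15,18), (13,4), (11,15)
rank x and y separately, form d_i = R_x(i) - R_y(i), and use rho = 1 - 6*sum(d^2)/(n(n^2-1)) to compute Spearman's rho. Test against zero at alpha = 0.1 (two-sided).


Step 1: Rank x and y separately (midranks; no ties here).
rank(x): 12->4, 18->9, 9->2, 3->1, 16->8, 14->6, 15->7, 13->5, 11->3
rank(y): 17->8, 10->3, 11->4, 12->5, 13->6, 9->2, 18->9, 4->1, 15->7
Step 2: d_i = R_x(i) - R_y(i); compute d_i^2.
  (4-8)^2=16, (9-3)^2=36, (2-4)^2=4, (1-5)^2=16, (8-6)^2=4, (6-2)^2=16, (7-9)^2=4, (5-1)^2=16, (3-7)^2=16
sum(d^2) = 128.
Step 3: rho = 1 - 6*128 / (9*(9^2 - 1)) = 1 - 768/720 = -0.066667.
Step 4: Under H0, t = rho * sqrt((n-2)/(1-rho^2)) = -0.1768 ~ t(7).
Step 5: Two-sided p-value from the t-distribution with 7 df = 0.864690.
Step 6: alpha = 0.1. fail to reject H0.

rho = -0.0667, p = 0.864690, fail to reject H0 at alpha = 0.1.


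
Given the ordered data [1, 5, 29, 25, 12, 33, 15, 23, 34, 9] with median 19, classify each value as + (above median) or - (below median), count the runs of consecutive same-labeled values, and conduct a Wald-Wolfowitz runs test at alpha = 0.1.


Step 1: Compute median = 19; label A = above, B = below.
Labels in order: BBAABABAAB  (n_A = 5, n_B = 5)
Step 2: Count runs R = 7.
Step 3: Under H0 (random ordering), E[R] = 2*n_A*n_B/(n_A+n_B) + 1 = 2*5*5/10 + 1 = 6.0000.
        Var[R] = 2*n_A*n_B*(2*n_A*n_B - n_A - n_B) / ((n_A+n_B)^2 * (n_A+n_B-1)) = 2000/900 = 2.2222.
        SD[R] = 1.4907.
Step 4: Continuity-corrected z = (R - 0.5 - E[R]) / SD[R] = (7 - 0.5 - 6.0000) / 1.4907 = 0.3354.
Step 5: Two-sided p-value via normal approximation = 2*(1 - Phi(|z|)) = 0.737316.
Step 6: alpha = 0.1. fail to reject H0.

R = 7, z = 0.3354, p = 0.737316, fail to reject H0.


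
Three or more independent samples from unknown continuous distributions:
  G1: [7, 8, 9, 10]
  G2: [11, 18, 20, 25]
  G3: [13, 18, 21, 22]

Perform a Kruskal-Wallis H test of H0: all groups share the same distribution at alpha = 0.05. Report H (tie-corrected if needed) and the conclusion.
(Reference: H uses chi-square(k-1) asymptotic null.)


Step 1: Combine all N = 12 observations and assign midranks.
sorted (value, group, rank): (7,G1,1), (8,G1,2), (9,G1,3), (10,G1,4), (11,G2,5), (13,G3,6), (18,G2,7.5), (18,G3,7.5), (20,G2,9), (21,G3,10), (22,G3,11), (25,G2,12)
Step 2: Sum ranks within each group.
R_1 = 10 (n_1 = 4)
R_2 = 33.5 (n_2 = 4)
R_3 = 34.5 (n_3 = 4)
Step 3: H = 12/(N(N+1)) * sum(R_i^2/n_i) - 3(N+1)
     = 12/(12*13) * (10^2/4 + 33.5^2/4 + 34.5^2/4) - 3*13
     = 0.076923 * 603.125 - 39
     = 7.394231.
Step 4: Ties present; correction factor C = 1 - 6/(12^3 - 12) = 0.996503. Corrected H = 7.394231 / 0.996503 = 7.420175.
Step 5: Under H0, H ~ chi^2(2); p-value = 0.024475.
Step 6: alpha = 0.05. reject H0.

H = 7.4202, df = 2, p = 0.024475, reject H0.


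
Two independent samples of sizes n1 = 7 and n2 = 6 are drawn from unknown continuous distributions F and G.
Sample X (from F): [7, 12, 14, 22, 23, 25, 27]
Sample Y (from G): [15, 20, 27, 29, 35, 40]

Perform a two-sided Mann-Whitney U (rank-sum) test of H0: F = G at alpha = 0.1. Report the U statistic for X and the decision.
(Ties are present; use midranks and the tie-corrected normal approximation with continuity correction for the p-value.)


Step 1: Combine and sort all 13 observations; assign midranks.
sorted (value, group): (7,X), (12,X), (14,X), (15,Y), (20,Y), (22,X), (23,X), (25,X), (27,X), (27,Y), (29,Y), (35,Y), (40,Y)
ranks: 7->1, 12->2, 14->3, 15->4, 20->5, 22->6, 23->7, 25->8, 27->9.5, 27->9.5, 29->11, 35->12, 40->13
Step 2: Rank sum for X: R1 = 1 + 2 + 3 + 6 + 7 + 8 + 9.5 = 36.5.
Step 3: U_X = R1 - n1(n1+1)/2 = 36.5 - 7*8/2 = 36.5 - 28 = 8.5.
       U_Y = n1*n2 - U_X = 42 - 8.5 = 33.5.
Step 4: Ties are present, so use the tie-corrected normal approximation (with continuity correction) for the p-value.
Step 5: p-value = 0.086044; compare to alpha = 0.1. reject H0.

U_X = 8.5, p = 0.086044, reject H0 at alpha = 0.1.


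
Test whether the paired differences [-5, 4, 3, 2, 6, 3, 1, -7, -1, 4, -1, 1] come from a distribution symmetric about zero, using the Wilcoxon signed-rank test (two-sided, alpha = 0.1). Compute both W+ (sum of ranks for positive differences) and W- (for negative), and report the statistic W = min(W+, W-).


Step 1: Drop any zero differences (none here) and take |d_i|.
|d| = [5, 4, 3, 2, 6, 3, 1, 7, 1, 4, 1, 1]
Step 2: Midrank |d_i| (ties get averaged ranks).
ranks: |5|->10, |4|->8.5, |3|->6.5, |2|->5, |6|->11, |3|->6.5, |1|->2.5, |7|->12, |1|->2.5, |4|->8.5, |1|->2.5, |1|->2.5
Step 3: Attach original signs; sum ranks with positive sign and with negative sign.
W+ = 8.5 + 6.5 + 5 + 11 + 6.5 + 2.5 + 8.5 + 2.5 = 51
W- = 10 + 12 + 2.5 + 2.5 = 27
(Check: W+ + W- = 78 should equal n(n+1)/2 = 78.)
Step 4: Test statistic W = min(W+, W-) = 27.
Step 5: Ties in |d|, so use the tie-corrected normal approximation.
        E[W] = n(n+1)/4 = 12*13/4 = 39.
        Tie groups: |d|=1 (t=4), |d|=3 (t=2), |d|=4 (t=2); sum(t^3 - t) = 72.
        Var[W] = n(n+1)(2n+1)/24 - sum(t^3-t)/48 = 3900/24 - 72/48 = 161.
        z = (W - E[W]) / sqrt(Var[W]) = (27 - 39) / 12.6886 = -0.9457.
        Two-sided p = 2*Phi(z) = 0.344285.
Step 6: alpha = 0.1. fail to reject H0.

W+ = 51, W- = 27, W = min = 27, p = 0.344285, fail to reject H0.


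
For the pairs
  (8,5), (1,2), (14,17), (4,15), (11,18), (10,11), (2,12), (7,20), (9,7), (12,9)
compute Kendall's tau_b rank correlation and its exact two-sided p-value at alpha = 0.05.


Step 1: Enumerate the 45 unordered pairs (i,j) with i<j and classify each by sign(x_j-x_i) * sign(y_j-y_i).
  (1,2):dx=-7,dy=-3->C; (1,3):dx=+6,dy=+12->C; (1,4):dx=-4,dy=+10->D; (1,5):dx=+3,dy=+13->C
  (1,6):dx=+2,dy=+6->C; (1,7):dx=-6,dy=+7->D; (1,8):dx=-1,dy=+15->D; (1,9):dx=+1,dy=+2->C
  (1,10):dx=+4,dy=+4->C; (2,3):dx=+13,dy=+15->C; (2,4):dx=+3,dy=+13->C; (2,5):dx=+10,dy=+16->C
  (2,6):dx=+9,dy=+9->C; (2,7):dx=+1,dy=+10->C; (2,8):dx=+6,dy=+18->C; (2,9):dx=+8,dy=+5->C
  (2,10):dx=+11,dy=+7->C; (3,4):dx=-10,dy=-2->C; (3,5):dx=-3,dy=+1->D; (3,6):dx=-4,dy=-6->C
  (3,7):dx=-12,dy=-5->C; (3,8):dx=-7,dy=+3->D; (3,9):dx=-5,dy=-10->C; (3,10):dx=-2,dy=-8->C
  (4,5):dx=+7,dy=+3->C; (4,6):dx=+6,dy=-4->D; (4,7):dx=-2,dy=-3->C; (4,8):dx=+3,dy=+5->C
  (4,9):dx=+5,dy=-8->D; (4,10):dx=+8,dy=-6->D; (5,6):dx=-1,dy=-7->C; (5,7):dx=-9,dy=-6->C
  (5,8):dx=-4,dy=+2->D; (5,9):dx=-2,dy=-11->C; (5,10):dx=+1,dy=-9->D; (6,7):dx=-8,dy=+1->D
  (6,8):dx=-3,dy=+9->D; (6,9):dx=-1,dy=-4->C; (6,10):dx=+2,dy=-2->D; (7,8):dx=+5,dy=+8->C
  (7,9):dx=+7,dy=-5->D; (7,10):dx=+10,dy=-3->D; (8,9):dx=+2,dy=-13->D; (8,10):dx=+5,dy=-11->D
  (9,10):dx=+3,dy=+2->C
Step 2: C = 28, D = 17, total pairs = 45.
Step 3: tau = (C - D)/(n(n-1)/2) = (28 - 17)/45 = 0.244444.
Step 4: Exact two-sided p-value (enumerate n! = 3628800 permutations of y under H0): p = 0.380720.
Step 5: alpha = 0.05. fail to reject H0.

tau_b = 0.2444 (C=28, D=17), p = 0.380720, fail to reject H0.


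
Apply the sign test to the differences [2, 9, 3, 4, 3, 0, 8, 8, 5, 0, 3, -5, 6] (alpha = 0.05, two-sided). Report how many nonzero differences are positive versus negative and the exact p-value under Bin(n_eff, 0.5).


Step 1: Discard zero differences. Original n = 13; n_eff = number of nonzero differences = 11.
Nonzero differences (with sign): +2, +9, +3, +4, +3, +8, +8, +5, +3, -5, +6
Step 2: Count signs: positive = 10, negative = 1.
Step 3: Under H0: P(positive) = 0.5, so the number of positives S ~ Bin(11, 0.5).
Step 4: Two-sided exact p-value = sum of Bin(11,0.5) probabilities at or below the observed probability = 0.011719.
Step 5: alpha = 0.05. reject H0.

n_eff = 11, pos = 10, neg = 1, p = 0.011719, reject H0.


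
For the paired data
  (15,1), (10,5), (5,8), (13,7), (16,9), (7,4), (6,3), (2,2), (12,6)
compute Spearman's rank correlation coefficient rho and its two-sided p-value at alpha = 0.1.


Step 1: Rank x and y separately (midranks; no ties here).
rank(x): 15->8, 10->5, 5->2, 13->7, 16->9, 7->4, 6->3, 2->1, 12->6
rank(y): 1->1, 5->5, 8->8, 7->7, 9->9, 4->4, 3->3, 2->2, 6->6
Step 2: d_i = R_x(i) - R_y(i); compute d_i^2.
  (8-1)^2=49, (5-5)^2=0, (2-8)^2=36, (7-7)^2=0, (9-9)^2=0, (4-4)^2=0, (3-3)^2=0, (1-2)^2=1, (6-6)^2=0
sum(d^2) = 86.
Step 3: rho = 1 - 6*86 / (9*(9^2 - 1)) = 1 - 516/720 = 0.283333.
Step 4: Under H0, t = rho * sqrt((n-2)/(1-rho^2)) = 0.7817 ~ t(7).
Step 5: Two-sided p-value from the t-distribution with 7 df = 0.460030.
Step 6: alpha = 0.1. fail to reject H0.

rho = 0.2833, p = 0.460030, fail to reject H0 at alpha = 0.1.


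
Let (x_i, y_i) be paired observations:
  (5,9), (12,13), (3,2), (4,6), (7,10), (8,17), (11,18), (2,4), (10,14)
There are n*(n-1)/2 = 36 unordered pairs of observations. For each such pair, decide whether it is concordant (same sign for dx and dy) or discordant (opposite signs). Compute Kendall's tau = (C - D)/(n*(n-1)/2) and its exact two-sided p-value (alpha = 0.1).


Step 1: Enumerate the 36 unordered pairs (i,j) with i<j and classify each by sign(x_j-x_i) * sign(y_j-y_i).
  (1,2):dx=+7,dy=+4->C; (1,3):dx=-2,dy=-7->C; (1,4):dx=-1,dy=-3->C; (1,5):dx=+2,dy=+1->C
  (1,6):dx=+3,dy=+8->C; (1,7):dx=+6,dy=+9->C; (1,8):dx=-3,dy=-5->C; (1,9):dx=+5,dy=+5->C
  (2,3):dx=-9,dy=-11->C; (2,4):dx=-8,dy=-7->C; (2,5):dx=-5,dy=-3->C; (2,6):dx=-4,dy=+4->D
  (2,7):dx=-1,dy=+5->D; (2,8):dx=-10,dy=-9->C; (2,9):dx=-2,dy=+1->D; (3,4):dx=+1,dy=+4->C
  (3,5):dx=+4,dy=+8->C; (3,6):dx=+5,dy=+15->C; (3,7):dx=+8,dy=+16->C; (3,8):dx=-1,dy=+2->D
  (3,9):dx=+7,dy=+12->C; (4,5):dx=+3,dy=+4->C; (4,6):dx=+4,dy=+11->C; (4,7):dx=+7,dy=+12->C
  (4,8):dx=-2,dy=-2->C; (4,9):dx=+6,dy=+8->C; (5,6):dx=+1,dy=+7->C; (5,7):dx=+4,dy=+8->C
  (5,8):dx=-5,dy=-6->C; (5,9):dx=+3,dy=+4->C; (6,7):dx=+3,dy=+1->C; (6,8):dx=-6,dy=-13->C
  (6,9):dx=+2,dy=-3->D; (7,8):dx=-9,dy=-14->C; (7,9):dx=-1,dy=-4->C; (8,9):dx=+8,dy=+10->C
Step 2: C = 31, D = 5, total pairs = 36.
Step 3: tau = (C - D)/(n(n-1)/2) = (31 - 5)/36 = 0.722222.
Step 4: Exact two-sided p-value (enumerate n! = 362880 permutations of y under H0): p = 0.005886.
Step 5: alpha = 0.1. reject H0.

tau_b = 0.7222 (C=31, D=5), p = 0.005886, reject H0.


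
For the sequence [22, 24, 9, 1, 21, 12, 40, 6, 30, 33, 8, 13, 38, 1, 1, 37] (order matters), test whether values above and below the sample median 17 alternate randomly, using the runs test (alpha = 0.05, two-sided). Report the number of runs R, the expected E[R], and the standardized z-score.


Step 1: Compute median = 17; label A = above, B = below.
Labels in order: AABBABABAABBABBA  (n_A = 8, n_B = 8)
Step 2: Count runs R = 11.
Step 3: Under H0 (random ordering), E[R] = 2*n_A*n_B/(n_A+n_B) + 1 = 2*8*8/16 + 1 = 9.0000.
        Var[R] = 2*n_A*n_B*(2*n_A*n_B - n_A - n_B) / ((n_A+n_B)^2 * (n_A+n_B-1)) = 14336/3840 = 3.7333.
        SD[R] = 1.9322.
Step 4: Continuity-corrected z = (R - 0.5 - E[R]) / SD[R] = (11 - 0.5 - 9.0000) / 1.9322 = 0.7763.
Step 5: Two-sided p-value via normal approximation = 2*(1 - Phi(|z|)) = 0.437558.
Step 6: alpha = 0.05. fail to reject H0.

R = 11, z = 0.7763, p = 0.437558, fail to reject H0.


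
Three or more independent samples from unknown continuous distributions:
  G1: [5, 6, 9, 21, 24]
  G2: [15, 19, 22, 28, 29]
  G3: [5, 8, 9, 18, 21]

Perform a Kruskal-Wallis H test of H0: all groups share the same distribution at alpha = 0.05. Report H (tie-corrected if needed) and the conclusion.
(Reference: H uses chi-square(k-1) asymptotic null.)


Step 1: Combine all N = 15 observations and assign midranks.
sorted (value, group, rank): (5,G1,1.5), (5,G3,1.5), (6,G1,3), (8,G3,4), (9,G1,5.5), (9,G3,5.5), (15,G2,7), (18,G3,8), (19,G2,9), (21,G1,10.5), (21,G3,10.5), (22,G2,12), (24,G1,13), (28,G2,14), (29,G2,15)
Step 2: Sum ranks within each group.
R_1 = 33.5 (n_1 = 5)
R_2 = 57 (n_2 = 5)
R_3 = 29.5 (n_3 = 5)
Step 3: H = 12/(N(N+1)) * sum(R_i^2/n_i) - 3(N+1)
     = 12/(15*16) * (33.5^2/5 + 57^2/5 + 29.5^2/5) - 3*16
     = 0.050000 * 1048.3 - 48
     = 4.415000.
Step 4: Ties present; correction factor C = 1 - 18/(15^3 - 15) = 0.994643. Corrected H = 4.415000 / 0.994643 = 4.438779.
Step 5: Under H0, H ~ chi^2(2); p-value = 0.108675.
Step 6: alpha = 0.05. fail to reject H0.

H = 4.4388, df = 2, p = 0.108675, fail to reject H0.


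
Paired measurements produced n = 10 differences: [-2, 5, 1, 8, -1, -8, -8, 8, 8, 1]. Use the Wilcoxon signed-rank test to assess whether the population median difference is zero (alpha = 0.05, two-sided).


Step 1: Drop any zero differences (none here) and take |d_i|.
|d| = [2, 5, 1, 8, 1, 8, 8, 8, 8, 1]
Step 2: Midrank |d_i| (ties get averaged ranks).
ranks: |2|->4, |5|->5, |1|->2, |8|->8, |1|->2, |8|->8, |8|->8, |8|->8, |8|->8, |1|->2
Step 3: Attach original signs; sum ranks with positive sign and with negative sign.
W+ = 5 + 2 + 8 + 8 + 8 + 2 = 33
W- = 4 + 2 + 8 + 8 = 22
(Check: W+ + W- = 55 should equal n(n+1)/2 = 55.)
Step 4: Test statistic W = min(W+, W-) = 22.
Step 5: Ties in |d|, so use the tie-corrected normal approximation.
        E[W] = n(n+1)/4 = 10*11/4 = 27.5.
        Tie groups: |d|=1 (t=3), |d|=8 (t=5); sum(t^3 - t) = 144.
        Var[W] = n(n+1)(2n+1)/24 - sum(t^3-t)/48 = 2310/24 - 144/48 = 93.25.
        z = (W - E[W]) / sqrt(Var[W]) = (22 - 27.5) / 9.6566 = -0.5696.
        Two-sided p = 2*Phi(z) = 0.568977.
Step 6: alpha = 0.05. fail to reject H0.

W+ = 33, W- = 22, W = min = 22, p = 0.568977, fail to reject H0.


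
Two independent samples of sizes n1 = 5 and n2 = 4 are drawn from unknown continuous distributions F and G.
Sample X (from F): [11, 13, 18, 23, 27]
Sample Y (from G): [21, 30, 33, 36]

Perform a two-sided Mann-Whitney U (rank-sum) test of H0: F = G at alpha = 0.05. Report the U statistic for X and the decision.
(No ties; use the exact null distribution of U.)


Step 1: Combine and sort all 9 observations; assign midranks.
sorted (value, group): (11,X), (13,X), (18,X), (21,Y), (23,X), (27,X), (30,Y), (33,Y), (36,Y)
ranks: 11->1, 13->2, 18->3, 21->4, 23->5, 27->6, 30->7, 33->8, 36->9
Step 2: Rank sum for X: R1 = 1 + 2 + 3 + 5 + 6 = 17.
Step 3: U_X = R1 - n1(n1+1)/2 = 17 - 5*6/2 = 17 - 15 = 2.
       U_Y = n1*n2 - U_X = 20 - 2 = 18.
Step 4: No ties, so the exact null distribution of U (based on enumerating the C(9,5) = 126 equally likely rank assignments) gives the two-sided p-value.
Step 5: p-value = 0.063492; compare to alpha = 0.05. fail to reject H0.

U_X = 2, p = 0.063492, fail to reject H0 at alpha = 0.05.


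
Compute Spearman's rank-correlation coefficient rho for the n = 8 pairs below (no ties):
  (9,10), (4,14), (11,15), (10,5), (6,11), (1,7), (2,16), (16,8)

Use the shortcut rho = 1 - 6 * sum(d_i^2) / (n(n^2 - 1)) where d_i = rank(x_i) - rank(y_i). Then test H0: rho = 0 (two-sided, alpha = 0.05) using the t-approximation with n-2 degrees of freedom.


Step 1: Rank x and y separately (midranks; no ties here).
rank(x): 9->5, 4->3, 11->7, 10->6, 6->4, 1->1, 2->2, 16->8
rank(y): 10->4, 14->6, 15->7, 5->1, 11->5, 7->2, 16->8, 8->3
Step 2: d_i = R_x(i) - R_y(i); compute d_i^2.
  (5-4)^2=1, (3-6)^2=9, (7-7)^2=0, (6-1)^2=25, (4-5)^2=1, (1-2)^2=1, (2-8)^2=36, (8-3)^2=25
sum(d^2) = 98.
Step 3: rho = 1 - 6*98 / (8*(8^2 - 1)) = 1 - 588/504 = -0.166667.
Step 4: Under H0, t = rho * sqrt((n-2)/(1-rho^2)) = -0.4140 ~ t(6).
Step 5: Two-sided p-value from the t-distribution with 6 df = 0.693239.
Step 6: alpha = 0.05. fail to reject H0.

rho = -0.1667, p = 0.693239, fail to reject H0 at alpha = 0.05.


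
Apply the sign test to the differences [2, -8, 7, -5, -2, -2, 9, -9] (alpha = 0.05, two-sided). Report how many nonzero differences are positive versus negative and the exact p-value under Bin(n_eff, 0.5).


Step 1: Discard zero differences. Original n = 8; n_eff = number of nonzero differences = 8.
Nonzero differences (with sign): +2, -8, +7, -5, -2, -2, +9, -9
Step 2: Count signs: positive = 3, negative = 5.
Step 3: Under H0: P(positive) = 0.5, so the number of positives S ~ Bin(8, 0.5).
Step 4: Two-sided exact p-value = sum of Bin(8,0.5) probabilities at or below the observed probability = 0.726562.
Step 5: alpha = 0.05. fail to reject H0.

n_eff = 8, pos = 3, neg = 5, p = 0.726562, fail to reject H0.


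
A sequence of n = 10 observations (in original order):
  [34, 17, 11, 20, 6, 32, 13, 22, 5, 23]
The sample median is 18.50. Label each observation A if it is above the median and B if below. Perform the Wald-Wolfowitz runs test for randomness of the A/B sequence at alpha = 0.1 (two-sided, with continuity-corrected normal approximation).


Step 1: Compute median = 18.50; label A = above, B = below.
Labels in order: ABBABABABA  (n_A = 5, n_B = 5)
Step 2: Count runs R = 9.
Step 3: Under H0 (random ordering), E[R] = 2*n_A*n_B/(n_A+n_B) + 1 = 2*5*5/10 + 1 = 6.0000.
        Var[R] = 2*n_A*n_B*(2*n_A*n_B - n_A - n_B) / ((n_A+n_B)^2 * (n_A+n_B-1)) = 2000/900 = 2.2222.
        SD[R] = 1.4907.
Step 4: Continuity-corrected z = (R - 0.5 - E[R]) / SD[R] = (9 - 0.5 - 6.0000) / 1.4907 = 1.6771.
Step 5: Two-sided p-value via normal approximation = 2*(1 - Phi(|z|)) = 0.093533.
Step 6: alpha = 0.1. reject H0.

R = 9, z = 1.6771, p = 0.093533, reject H0.


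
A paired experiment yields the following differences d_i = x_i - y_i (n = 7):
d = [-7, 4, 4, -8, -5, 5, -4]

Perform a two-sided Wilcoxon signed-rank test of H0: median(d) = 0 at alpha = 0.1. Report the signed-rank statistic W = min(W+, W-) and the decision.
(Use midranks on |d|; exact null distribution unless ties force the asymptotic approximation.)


Step 1: Drop any zero differences (none here) and take |d_i|.
|d| = [7, 4, 4, 8, 5, 5, 4]
Step 2: Midrank |d_i| (ties get averaged ranks).
ranks: |7|->6, |4|->2, |4|->2, |8|->7, |5|->4.5, |5|->4.5, |4|->2
Step 3: Attach original signs; sum ranks with positive sign and with negative sign.
W+ = 2 + 2 + 4.5 = 8.5
W- = 6 + 7 + 4.5 + 2 = 19.5
(Check: W+ + W- = 28 should equal n(n+1)/2 = 28.)
Step 4: Test statistic W = min(W+, W-) = 8.5.
Step 5: Ties in |d|, so use the tie-corrected normal approximation.
        E[W] = n(n+1)/4 = 7*8/4 = 14.
        Tie groups: |d|=4 (t=3), |d|=5 (t=2); sum(t^3 - t) = 30.
        Var[W] = n(n+1)(2n+1)/24 - sum(t^3-t)/48 = 840/24 - 30/48 = 34.375.
        z = (W - E[W]) / sqrt(Var[W]) = (8.5 - 14) / 5.8630 = -0.9381.
        Two-sided p = 2*Phi(z) = 0.348202.
Step 6: alpha = 0.1. fail to reject H0.

W+ = 8.5, W- = 19.5, W = min = 8.5, p = 0.348202, fail to reject H0.


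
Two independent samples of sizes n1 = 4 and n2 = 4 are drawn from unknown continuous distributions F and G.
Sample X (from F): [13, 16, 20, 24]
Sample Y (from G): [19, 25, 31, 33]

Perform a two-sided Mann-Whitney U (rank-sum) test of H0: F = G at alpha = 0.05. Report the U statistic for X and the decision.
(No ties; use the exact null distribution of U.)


Step 1: Combine and sort all 8 observations; assign midranks.
sorted (value, group): (13,X), (16,X), (19,Y), (20,X), (24,X), (25,Y), (31,Y), (33,Y)
ranks: 13->1, 16->2, 19->3, 20->4, 24->5, 25->6, 31->7, 33->8
Step 2: Rank sum for X: R1 = 1 + 2 + 4 + 5 = 12.
Step 3: U_X = R1 - n1(n1+1)/2 = 12 - 4*5/2 = 12 - 10 = 2.
       U_Y = n1*n2 - U_X = 16 - 2 = 14.
Step 4: No ties, so the exact null distribution of U (based on enumerating the C(8,4) = 70 equally likely rank assignments) gives the two-sided p-value.
Step 5: p-value = 0.114286; compare to alpha = 0.05. fail to reject H0.

U_X = 2, p = 0.114286, fail to reject H0 at alpha = 0.05.


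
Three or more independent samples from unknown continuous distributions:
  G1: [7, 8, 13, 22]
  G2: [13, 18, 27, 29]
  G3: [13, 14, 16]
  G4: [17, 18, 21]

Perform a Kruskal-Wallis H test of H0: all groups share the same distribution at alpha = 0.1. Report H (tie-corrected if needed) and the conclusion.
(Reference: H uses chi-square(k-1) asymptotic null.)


Step 1: Combine all N = 14 observations and assign midranks.
sorted (value, group, rank): (7,G1,1), (8,G1,2), (13,G1,4), (13,G2,4), (13,G3,4), (14,G3,6), (16,G3,7), (17,G4,8), (18,G2,9.5), (18,G4,9.5), (21,G4,11), (22,G1,12), (27,G2,13), (29,G2,14)
Step 2: Sum ranks within each group.
R_1 = 19 (n_1 = 4)
R_2 = 40.5 (n_2 = 4)
R_3 = 17 (n_3 = 3)
R_4 = 28.5 (n_4 = 3)
Step 3: H = 12/(N(N+1)) * sum(R_i^2/n_i) - 3(N+1)
     = 12/(14*15) * (19^2/4 + 40.5^2/4 + 17^2/3 + 28.5^2/3) - 3*15
     = 0.057143 * 867.396 - 45
     = 4.565476.
Step 4: Ties present; correction factor C = 1 - 30/(14^3 - 14) = 0.989011. Corrected H = 4.565476 / 0.989011 = 4.616204.
Step 5: Under H0, H ~ chi^2(3); p-value = 0.202156.
Step 6: alpha = 0.1. fail to reject H0.

H = 4.6162, df = 3, p = 0.202156, fail to reject H0.


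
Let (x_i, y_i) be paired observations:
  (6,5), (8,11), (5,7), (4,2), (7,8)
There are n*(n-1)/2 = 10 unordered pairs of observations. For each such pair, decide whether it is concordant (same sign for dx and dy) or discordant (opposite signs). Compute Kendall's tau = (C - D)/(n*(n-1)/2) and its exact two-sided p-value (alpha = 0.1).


Step 1: Enumerate the 10 unordered pairs (i,j) with i<j and classify each by sign(x_j-x_i) * sign(y_j-y_i).
  (1,2):dx=+2,dy=+6->C; (1,3):dx=-1,dy=+2->D; (1,4):dx=-2,dy=-3->C; (1,5):dx=+1,dy=+3->C
  (2,3):dx=-3,dy=-4->C; (2,4):dx=-4,dy=-9->C; (2,5):dx=-1,dy=-3->C; (3,4):dx=-1,dy=-5->C
  (3,5):dx=+2,dy=+1->C; (4,5):dx=+3,dy=+6->C
Step 2: C = 9, D = 1, total pairs = 10.
Step 3: tau = (C - D)/(n(n-1)/2) = (9 - 1)/10 = 0.800000.
Step 4: Exact two-sided p-value (enumerate n! = 120 permutations of y under H0): p = 0.083333.
Step 5: alpha = 0.1. reject H0.

tau_b = 0.8000 (C=9, D=1), p = 0.083333, reject H0.


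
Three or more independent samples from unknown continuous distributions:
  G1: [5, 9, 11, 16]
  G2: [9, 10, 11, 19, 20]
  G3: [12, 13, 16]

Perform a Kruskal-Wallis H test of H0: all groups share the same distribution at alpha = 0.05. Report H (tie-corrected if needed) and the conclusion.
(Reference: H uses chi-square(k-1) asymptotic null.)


Step 1: Combine all N = 12 observations and assign midranks.
sorted (value, group, rank): (5,G1,1), (9,G1,2.5), (9,G2,2.5), (10,G2,4), (11,G1,5.5), (11,G2,5.5), (12,G3,7), (13,G3,8), (16,G1,9.5), (16,G3,9.5), (19,G2,11), (20,G2,12)
Step 2: Sum ranks within each group.
R_1 = 18.5 (n_1 = 4)
R_2 = 35 (n_2 = 5)
R_3 = 24.5 (n_3 = 3)
Step 3: H = 12/(N(N+1)) * sum(R_i^2/n_i) - 3(N+1)
     = 12/(12*13) * (18.5^2/4 + 35^2/5 + 24.5^2/3) - 3*13
     = 0.076923 * 530.646 - 39
     = 1.818910.
Step 4: Ties present; correction factor C = 1 - 18/(12^3 - 12) = 0.989510. Corrected H = 1.818910 / 0.989510 = 1.838192.
Step 5: Under H0, H ~ chi^2(2); p-value = 0.398879.
Step 6: alpha = 0.05. fail to reject H0.

H = 1.8382, df = 2, p = 0.398879, fail to reject H0.


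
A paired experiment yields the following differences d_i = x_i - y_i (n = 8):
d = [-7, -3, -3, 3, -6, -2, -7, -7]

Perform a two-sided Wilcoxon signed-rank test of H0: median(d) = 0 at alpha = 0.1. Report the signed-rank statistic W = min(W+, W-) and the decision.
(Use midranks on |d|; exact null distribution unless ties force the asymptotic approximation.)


Step 1: Drop any zero differences (none here) and take |d_i|.
|d| = [7, 3, 3, 3, 6, 2, 7, 7]
Step 2: Midrank |d_i| (ties get averaged ranks).
ranks: |7|->7, |3|->3, |3|->3, |3|->3, |6|->5, |2|->1, |7|->7, |7|->7
Step 3: Attach original signs; sum ranks with positive sign and with negative sign.
W+ = 3 = 3
W- = 7 + 3 + 3 + 5 + 1 + 7 + 7 = 33
(Check: W+ + W- = 36 should equal n(n+1)/2 = 36.)
Step 4: Test statistic W = min(W+, W-) = 3.
Step 5: Ties in |d|, so use the tie-corrected normal approximation.
        E[W] = n(n+1)/4 = 8*9/4 = 18.
        Tie groups: |d|=3 (t=3), |d|=7 (t=3); sum(t^3 - t) = 48.
        Var[W] = n(n+1)(2n+1)/24 - sum(t^3-t)/48 = 1224/24 - 48/48 = 50.
        z = (W - E[W]) / sqrt(Var[W]) = (3 - 18) / 7.0711 = -2.1213.
        Two-sided p = 2*Phi(z) = 0.033895.
Step 6: alpha = 0.1. reject H0.

W+ = 3, W- = 33, W = min = 3, p = 0.033895, reject H0.


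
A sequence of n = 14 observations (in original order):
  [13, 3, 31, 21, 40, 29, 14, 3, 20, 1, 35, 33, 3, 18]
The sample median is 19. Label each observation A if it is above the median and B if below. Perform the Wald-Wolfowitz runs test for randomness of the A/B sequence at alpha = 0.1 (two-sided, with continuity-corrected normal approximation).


Step 1: Compute median = 19; label A = above, B = below.
Labels in order: BBAAAABBABAABB  (n_A = 7, n_B = 7)
Step 2: Count runs R = 7.
Step 3: Under H0 (random ordering), E[R] = 2*n_A*n_B/(n_A+n_B) + 1 = 2*7*7/14 + 1 = 8.0000.
        Var[R] = 2*n_A*n_B*(2*n_A*n_B - n_A - n_B) / ((n_A+n_B)^2 * (n_A+n_B-1)) = 8232/2548 = 3.2308.
        SD[R] = 1.7974.
Step 4: Continuity-corrected z = (R + 0.5 - E[R]) / SD[R] = (7 + 0.5 - 8.0000) / 1.7974 = -0.2782.
Step 5: Two-sided p-value via normal approximation = 2*(1 - Phi(|z|)) = 0.780879.
Step 6: alpha = 0.1. fail to reject H0.

R = 7, z = -0.2782, p = 0.780879, fail to reject H0.


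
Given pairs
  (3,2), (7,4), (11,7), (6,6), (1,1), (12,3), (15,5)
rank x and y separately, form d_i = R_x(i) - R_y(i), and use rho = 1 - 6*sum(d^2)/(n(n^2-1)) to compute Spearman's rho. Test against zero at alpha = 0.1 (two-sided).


Step 1: Rank x and y separately (midranks; no ties here).
rank(x): 3->2, 7->4, 11->5, 6->3, 1->1, 12->6, 15->7
rank(y): 2->2, 4->4, 7->7, 6->6, 1->1, 3->3, 5->5
Step 2: d_i = R_x(i) - R_y(i); compute d_i^2.
  (2-2)^2=0, (4-4)^2=0, (5-7)^2=4, (3-6)^2=9, (1-1)^2=0, (6-3)^2=9, (7-5)^2=4
sum(d^2) = 26.
Step 3: rho = 1 - 6*26 / (7*(7^2 - 1)) = 1 - 156/336 = 0.535714.
Step 4: Under H0, t = rho * sqrt((n-2)/(1-rho^2)) = 1.4186 ~ t(5).
Step 5: Two-sided p-value from the t-distribution with 5 df = 0.215217.
Step 6: alpha = 0.1. fail to reject H0.

rho = 0.5357, p = 0.215217, fail to reject H0 at alpha = 0.1.


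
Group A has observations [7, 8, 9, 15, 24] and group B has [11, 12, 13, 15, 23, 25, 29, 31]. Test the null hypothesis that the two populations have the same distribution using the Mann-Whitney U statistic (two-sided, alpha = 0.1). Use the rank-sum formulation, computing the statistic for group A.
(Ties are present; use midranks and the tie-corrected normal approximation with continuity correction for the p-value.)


Step 1: Combine and sort all 13 observations; assign midranks.
sorted (value, group): (7,X), (8,X), (9,X), (11,Y), (12,Y), (13,Y), (15,X), (15,Y), (23,Y), (24,X), (25,Y), (29,Y), (31,Y)
ranks: 7->1, 8->2, 9->3, 11->4, 12->5, 13->6, 15->7.5, 15->7.5, 23->9, 24->10, 25->11, 29->12, 31->13
Step 2: Rank sum for X: R1 = 1 + 2 + 3 + 7.5 + 10 = 23.5.
Step 3: U_X = R1 - n1(n1+1)/2 = 23.5 - 5*6/2 = 23.5 - 15 = 8.5.
       U_Y = n1*n2 - U_X = 40 - 8.5 = 31.5.
Step 4: Ties are present, so use the tie-corrected normal approximation (with continuity correction) for the p-value.
Step 5: p-value = 0.106864; compare to alpha = 0.1. fail to reject H0.

U_X = 8.5, p = 0.106864, fail to reject H0 at alpha = 0.1.


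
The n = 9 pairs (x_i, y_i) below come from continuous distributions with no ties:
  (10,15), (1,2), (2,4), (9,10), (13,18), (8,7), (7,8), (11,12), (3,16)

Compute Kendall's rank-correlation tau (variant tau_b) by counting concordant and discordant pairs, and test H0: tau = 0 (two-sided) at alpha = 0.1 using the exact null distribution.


Step 1: Enumerate the 36 unordered pairs (i,j) with i<j and classify each by sign(x_j-x_i) * sign(y_j-y_i).
  (1,2):dx=-9,dy=-13->C; (1,3):dx=-8,dy=-11->C; (1,4):dx=-1,dy=-5->C; (1,5):dx=+3,dy=+3->C
  (1,6):dx=-2,dy=-8->C; (1,7):dx=-3,dy=-7->C; (1,8):dx=+1,dy=-3->D; (1,9):dx=-7,dy=+1->D
  (2,3):dx=+1,dy=+2->C; (2,4):dx=+8,dy=+8->C; (2,5):dx=+12,dy=+16->C; (2,6):dx=+7,dy=+5->C
  (2,7):dx=+6,dy=+6->C; (2,8):dx=+10,dy=+10->C; (2,9):dx=+2,dy=+14->C; (3,4):dx=+7,dy=+6->C
  (3,5):dx=+11,dy=+14->C; (3,6):dx=+6,dy=+3->C; (3,7):dx=+5,dy=+4->C; (3,8):dx=+9,dy=+8->C
  (3,9):dx=+1,dy=+12->C; (4,5):dx=+4,dy=+8->C; (4,6):dx=-1,dy=-3->C; (4,7):dx=-2,dy=-2->C
  (4,8):dx=+2,dy=+2->C; (4,9):dx=-6,dy=+6->D; (5,6):dx=-5,dy=-11->C; (5,7):dx=-6,dy=-10->C
  (5,8):dx=-2,dy=-6->C; (5,9):dx=-10,dy=-2->C; (6,7):dx=-1,dy=+1->D; (6,8):dx=+3,dy=+5->C
  (6,9):dx=-5,dy=+9->D; (7,8):dx=+4,dy=+4->C; (7,9):dx=-4,dy=+8->D; (8,9):dx=-8,dy=+4->D
Step 2: C = 29, D = 7, total pairs = 36.
Step 3: tau = (C - D)/(n(n-1)/2) = (29 - 7)/36 = 0.611111.
Step 4: Exact two-sided p-value (enumerate n! = 362880 permutations of y under H0): p = 0.024741.
Step 5: alpha = 0.1. reject H0.

tau_b = 0.6111 (C=29, D=7), p = 0.024741, reject H0.


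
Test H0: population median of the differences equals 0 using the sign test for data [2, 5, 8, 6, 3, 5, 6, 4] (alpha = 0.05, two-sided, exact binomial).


Step 1: Discard zero differences. Original n = 8; n_eff = number of nonzero differences = 8.
Nonzero differences (with sign): +2, +5, +8, +6, +3, +5, +6, +4
Step 2: Count signs: positive = 8, negative = 0.
Step 3: Under H0: P(positive) = 0.5, so the number of positives S ~ Bin(8, 0.5).
Step 4: Two-sided exact p-value = sum of Bin(8,0.5) probabilities at or below the observed probability = 0.007812.
Step 5: alpha = 0.05. reject H0.

n_eff = 8, pos = 8, neg = 0, p = 0.007812, reject H0.


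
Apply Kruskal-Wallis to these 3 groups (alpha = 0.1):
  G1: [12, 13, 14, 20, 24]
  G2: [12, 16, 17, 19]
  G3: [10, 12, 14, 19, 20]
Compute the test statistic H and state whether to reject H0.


Step 1: Combine all N = 14 observations and assign midranks.
sorted (value, group, rank): (10,G3,1), (12,G1,3), (12,G2,3), (12,G3,3), (13,G1,5), (14,G1,6.5), (14,G3,6.5), (16,G2,8), (17,G2,9), (19,G2,10.5), (19,G3,10.5), (20,G1,12.5), (20,G3,12.5), (24,G1,14)
Step 2: Sum ranks within each group.
R_1 = 41 (n_1 = 5)
R_2 = 30.5 (n_2 = 4)
R_3 = 33.5 (n_3 = 5)
Step 3: H = 12/(N(N+1)) * sum(R_i^2/n_i) - 3(N+1)
     = 12/(14*15) * (41^2/5 + 30.5^2/4 + 33.5^2/5) - 3*15
     = 0.057143 * 793.212 - 45
     = 0.326429.
Step 4: Ties present; correction factor C = 1 - 42/(14^3 - 14) = 0.984615. Corrected H = 0.326429 / 0.984615 = 0.331529.
Step 5: Under H0, H ~ chi^2(2); p-value = 0.847246.
Step 6: alpha = 0.1. fail to reject H0.

H = 0.3315, df = 2, p = 0.847246, fail to reject H0.


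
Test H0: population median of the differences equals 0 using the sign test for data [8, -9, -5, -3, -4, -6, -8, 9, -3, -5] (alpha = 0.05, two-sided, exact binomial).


Step 1: Discard zero differences. Original n = 10; n_eff = number of nonzero differences = 10.
Nonzero differences (with sign): +8, -9, -5, -3, -4, -6, -8, +9, -3, -5
Step 2: Count signs: positive = 2, negative = 8.
Step 3: Under H0: P(positive) = 0.5, so the number of positives S ~ Bin(10, 0.5).
Step 4: Two-sided exact p-value = sum of Bin(10,0.5) probabilities at or below the observed probability = 0.109375.
Step 5: alpha = 0.05. fail to reject H0.

n_eff = 10, pos = 2, neg = 8, p = 0.109375, fail to reject H0.


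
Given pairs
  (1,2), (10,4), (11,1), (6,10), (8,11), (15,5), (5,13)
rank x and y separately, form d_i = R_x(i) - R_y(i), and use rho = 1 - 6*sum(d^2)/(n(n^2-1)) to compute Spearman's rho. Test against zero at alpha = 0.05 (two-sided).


Step 1: Rank x and y separately (midranks; no ties here).
rank(x): 1->1, 10->5, 11->6, 6->3, 8->4, 15->7, 5->2
rank(y): 2->2, 4->3, 1->1, 10->5, 11->6, 5->4, 13->7
Step 2: d_i = R_x(i) - R_y(i); compute d_i^2.
  (1-2)^2=1, (5-3)^2=4, (6-1)^2=25, (3-5)^2=4, (4-6)^2=4, (7-4)^2=9, (2-7)^2=25
sum(d^2) = 72.
Step 3: rho = 1 - 6*72 / (7*(7^2 - 1)) = 1 - 432/336 = -0.285714.
Step 4: Under H0, t = rho * sqrt((n-2)/(1-rho^2)) = -0.6667 ~ t(5).
Step 5: Two-sided p-value from the t-distribution with 5 df = 0.534509.
Step 6: alpha = 0.05. fail to reject H0.

rho = -0.2857, p = 0.534509, fail to reject H0 at alpha = 0.05.


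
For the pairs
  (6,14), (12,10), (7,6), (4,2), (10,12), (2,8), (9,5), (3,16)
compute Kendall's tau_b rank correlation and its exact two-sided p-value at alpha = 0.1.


Step 1: Enumerate the 28 unordered pairs (i,j) with i<j and classify each by sign(x_j-x_i) * sign(y_j-y_i).
  (1,2):dx=+6,dy=-4->D; (1,3):dx=+1,dy=-8->D; (1,4):dx=-2,dy=-12->C; (1,5):dx=+4,dy=-2->D
  (1,6):dx=-4,dy=-6->C; (1,7):dx=+3,dy=-9->D; (1,8):dx=-3,dy=+2->D; (2,3):dx=-5,dy=-4->C
  (2,4):dx=-8,dy=-8->C; (2,5):dx=-2,dy=+2->D; (2,6):dx=-10,dy=-2->C; (2,7):dx=-3,dy=-5->C
  (2,8):dx=-9,dy=+6->D; (3,4):dx=-3,dy=-4->C; (3,5):dx=+3,dy=+6->C; (3,6):dx=-5,dy=+2->D
  (3,7):dx=+2,dy=-1->D; (3,8):dx=-4,dy=+10->D; (4,5):dx=+6,dy=+10->C; (4,6):dx=-2,dy=+6->D
  (4,7):dx=+5,dy=+3->C; (4,8):dx=-1,dy=+14->D; (5,6):dx=-8,dy=-4->C; (5,7):dx=-1,dy=-7->C
  (5,8):dx=-7,dy=+4->D; (6,7):dx=+7,dy=-3->D; (6,8):dx=+1,dy=+8->C; (7,8):dx=-6,dy=+11->D
Step 2: C = 13, D = 15, total pairs = 28.
Step 3: tau = (C - D)/(n(n-1)/2) = (13 - 15)/28 = -0.071429.
Step 4: Exact two-sided p-value (enumerate n! = 40320 permutations of y under H0): p = 0.904861.
Step 5: alpha = 0.1. fail to reject H0.

tau_b = -0.0714 (C=13, D=15), p = 0.904861, fail to reject H0.


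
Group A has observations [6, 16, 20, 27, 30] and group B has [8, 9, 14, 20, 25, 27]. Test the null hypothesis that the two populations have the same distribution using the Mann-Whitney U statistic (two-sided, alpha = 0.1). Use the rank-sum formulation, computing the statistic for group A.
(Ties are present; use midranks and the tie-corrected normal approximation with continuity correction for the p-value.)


Step 1: Combine and sort all 11 observations; assign midranks.
sorted (value, group): (6,X), (8,Y), (9,Y), (14,Y), (16,X), (20,X), (20,Y), (25,Y), (27,X), (27,Y), (30,X)
ranks: 6->1, 8->2, 9->3, 14->4, 16->5, 20->6.5, 20->6.5, 25->8, 27->9.5, 27->9.5, 30->11
Step 2: Rank sum for X: R1 = 1 + 5 + 6.5 + 9.5 + 11 = 33.
Step 3: U_X = R1 - n1(n1+1)/2 = 33 - 5*6/2 = 33 - 15 = 18.
       U_Y = n1*n2 - U_X = 30 - 18 = 12.
Step 4: Ties are present, so use the tie-corrected normal approximation (with continuity correction) for the p-value.
Step 5: p-value = 0.646576; compare to alpha = 0.1. fail to reject H0.

U_X = 18, p = 0.646576, fail to reject H0 at alpha = 0.1.


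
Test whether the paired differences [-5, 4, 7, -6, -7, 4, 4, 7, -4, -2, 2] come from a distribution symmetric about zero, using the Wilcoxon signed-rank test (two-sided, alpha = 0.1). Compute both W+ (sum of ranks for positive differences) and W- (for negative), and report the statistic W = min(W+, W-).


Step 1: Drop any zero differences (none here) and take |d_i|.
|d| = [5, 4, 7, 6, 7, 4, 4, 7, 4, 2, 2]
Step 2: Midrank |d_i| (ties get averaged ranks).
ranks: |5|->7, |4|->4.5, |7|->10, |6|->8, |7|->10, |4|->4.5, |4|->4.5, |7|->10, |4|->4.5, |2|->1.5, |2|->1.5
Step 3: Attach original signs; sum ranks with positive sign and with negative sign.
W+ = 4.5 + 10 + 4.5 + 4.5 + 10 + 1.5 = 35
W- = 7 + 8 + 10 + 4.5 + 1.5 = 31
(Check: W+ + W- = 66 should equal n(n+1)/2 = 66.)
Step 4: Test statistic W = min(W+, W-) = 31.
Step 5: Ties in |d|, so use the tie-corrected normal approximation.
        E[W] = n(n+1)/4 = 11*12/4 = 33.
        Tie groups: |d|=2 (t=2), |d|=4 (t=4), |d|=7 (t=3); sum(t^3 - t) = 90.
        Var[W] = n(n+1)(2n+1)/24 - sum(t^3-t)/48 = 3036/24 - 90/48 = 124.625.
        z = (W - E[W]) / sqrt(Var[W]) = (31 - 33) / 11.1636 = -0.1792.
        Two-sided p = 2*Phi(z) = 0.857816.
Step 6: alpha = 0.1. fail to reject H0.

W+ = 35, W- = 31, W = min = 31, p = 0.857816, fail to reject H0.
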